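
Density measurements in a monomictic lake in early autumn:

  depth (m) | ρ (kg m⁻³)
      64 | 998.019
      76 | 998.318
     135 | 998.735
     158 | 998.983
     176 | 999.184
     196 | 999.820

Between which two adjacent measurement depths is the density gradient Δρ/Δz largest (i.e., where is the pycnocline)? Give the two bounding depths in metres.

Compute the density gradient over each adjacent pair:
  64–76 m: Δρ/Δz = 0.299/12 = 0.025 kg m⁻⁴
  76–135 m: Δρ/Δz = 0.417/59 = 7.1 × 10⁻³ kg m⁻⁴
  135–158 m: Δρ/Δz = 0.248/23 = 0.011 kg m⁻⁴
  158–176 m: Δρ/Δz = 0.201/18 = 0.011 kg m⁻⁴
  176–196 m: Δρ/Δz = 0.636/20 = 0.032 kg m⁻⁴
The largest gradient is in the 176–196 m interval — the pycnocline.

176–196 m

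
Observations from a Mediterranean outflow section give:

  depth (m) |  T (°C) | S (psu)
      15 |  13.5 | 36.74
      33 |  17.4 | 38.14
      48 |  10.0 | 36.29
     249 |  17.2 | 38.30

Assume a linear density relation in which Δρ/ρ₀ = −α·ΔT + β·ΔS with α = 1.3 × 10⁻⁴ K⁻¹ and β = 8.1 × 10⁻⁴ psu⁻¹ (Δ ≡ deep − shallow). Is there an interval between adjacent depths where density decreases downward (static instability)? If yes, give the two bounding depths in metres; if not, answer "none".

33–48 m

Evaluate Δρ/ρ₀ = −αΔT + βΔS across each adjacent pair:
  15–33 m: −αΔT+βΔS = −(1.3 × 10⁻⁴)(+3.9)+(8.1 × 10⁻⁴)(+1.40) = 6.3 × 10⁻⁴ → stable
  33–48 m: −αΔT+βΔS = −(1.3 × 10⁻⁴)(-7.4)+(8.1 × 10⁻⁴)(-1.85) = -5.4 × 10⁻⁴ → UNSTABLE
  48–249 m: −αΔT+βΔS = −(1.3 × 10⁻⁴)(+7.2)+(8.1 × 10⁻⁴)(+2.01) = 6.9 × 10⁻⁴ → stable
The 33–48 m interval has Δρ < 0: lighter water underlies denser water.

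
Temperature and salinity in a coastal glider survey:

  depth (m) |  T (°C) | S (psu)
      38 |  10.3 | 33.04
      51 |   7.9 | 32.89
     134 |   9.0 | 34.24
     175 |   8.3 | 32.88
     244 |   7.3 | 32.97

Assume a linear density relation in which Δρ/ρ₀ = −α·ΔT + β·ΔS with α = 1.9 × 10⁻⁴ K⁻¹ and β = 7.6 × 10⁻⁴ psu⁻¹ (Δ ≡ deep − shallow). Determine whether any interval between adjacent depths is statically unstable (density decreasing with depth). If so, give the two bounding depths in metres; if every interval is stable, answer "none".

134–175 m

Evaluate Δρ/ρ₀ = −αΔT + βΔS across each adjacent pair:
  38–51 m: −αΔT+βΔS = −(1.9 × 10⁻⁴)(-2.4)+(7.6 × 10⁻⁴)(-0.15) = 3.4 × 10⁻⁴ → stable
  51–134 m: −αΔT+βΔS = −(1.9 × 10⁻⁴)(+1.1)+(7.6 × 10⁻⁴)(+1.35) = 8.2 × 10⁻⁴ → stable
  134–175 m: −αΔT+βΔS = −(1.9 × 10⁻⁴)(-0.7)+(7.6 × 10⁻⁴)(-1.36) = -9.0 × 10⁻⁴ → UNSTABLE
  175–244 m: −αΔT+βΔS = −(1.9 × 10⁻⁴)(-1.0)+(7.6 × 10⁻⁴)(+0.09) = 2.6 × 10⁻⁴ → stable
The 134–175 m interval has Δρ < 0: lighter water underlies denser water.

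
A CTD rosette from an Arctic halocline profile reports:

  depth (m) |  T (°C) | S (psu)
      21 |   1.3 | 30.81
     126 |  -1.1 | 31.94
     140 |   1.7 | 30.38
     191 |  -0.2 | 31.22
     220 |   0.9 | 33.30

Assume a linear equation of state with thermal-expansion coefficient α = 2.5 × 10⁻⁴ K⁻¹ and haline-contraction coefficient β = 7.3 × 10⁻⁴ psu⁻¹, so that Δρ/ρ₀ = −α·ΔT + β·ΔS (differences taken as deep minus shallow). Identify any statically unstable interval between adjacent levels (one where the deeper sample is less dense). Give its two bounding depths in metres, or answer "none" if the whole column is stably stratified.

Evaluate Δρ/ρ₀ = −αΔT + βΔS across each adjacent pair:
  21–126 m: −αΔT+βΔS = −(2.5 × 10⁻⁴)(-2.4)+(7.3 × 10⁻⁴)(+1.13) = 1.4 × 10⁻³ → stable
  126–140 m: −αΔT+βΔS = −(2.5 × 10⁻⁴)(+2.8)+(7.3 × 10⁻⁴)(-1.56) = -1.8 × 10⁻³ → UNSTABLE
  140–191 m: −αΔT+βΔS = −(2.5 × 10⁻⁴)(-1.9)+(7.3 × 10⁻⁴)(+0.84) = 1.1 × 10⁻³ → stable
  191–220 m: −αΔT+βΔS = −(2.5 × 10⁻⁴)(+1.1)+(7.3 × 10⁻⁴)(+2.08) = 1.2 × 10⁻³ → stable
The 126–140 m interval has Δρ < 0: lighter water underlies denser water.

126–140 m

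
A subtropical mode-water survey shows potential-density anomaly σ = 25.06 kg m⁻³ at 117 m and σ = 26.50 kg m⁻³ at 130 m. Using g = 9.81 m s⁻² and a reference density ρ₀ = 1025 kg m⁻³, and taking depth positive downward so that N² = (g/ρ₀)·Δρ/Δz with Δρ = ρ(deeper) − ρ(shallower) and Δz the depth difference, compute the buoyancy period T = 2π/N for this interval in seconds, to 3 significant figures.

193 s

Δρ = 1026.50 − 1025.06 = 1.44 kg m⁻³ over Δz = 130 − 117 = 13 m.
N² = (9.81/1025) × (1.44/13) = 1.0601 × 10⁻³ s⁻².
N = √(1.0601 × 10⁻³) = 0.032559 rad s⁻¹, so T = 2π/N = 192.98 s ≈ 193 s.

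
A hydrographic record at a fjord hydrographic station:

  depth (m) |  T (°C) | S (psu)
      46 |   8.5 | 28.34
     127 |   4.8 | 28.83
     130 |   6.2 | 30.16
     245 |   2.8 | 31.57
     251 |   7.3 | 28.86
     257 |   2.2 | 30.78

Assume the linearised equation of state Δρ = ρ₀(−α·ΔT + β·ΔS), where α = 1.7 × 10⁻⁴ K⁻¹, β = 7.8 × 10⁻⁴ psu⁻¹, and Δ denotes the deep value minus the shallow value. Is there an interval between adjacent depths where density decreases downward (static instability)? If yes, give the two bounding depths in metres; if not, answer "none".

245–251 m

Evaluate Δρ/ρ₀ = −αΔT + βΔS across each adjacent pair:
  46–127 m: −αΔT+βΔS = −(1.7 × 10⁻⁴)(-3.7)+(7.8 × 10⁻⁴)(+0.49) = 1.0 × 10⁻³ → stable
  127–130 m: −αΔT+βΔS = −(1.7 × 10⁻⁴)(+1.4)+(7.8 × 10⁻⁴)(+1.33) = 8.0 × 10⁻⁴ → stable
  130–245 m: −αΔT+βΔS = −(1.7 × 10⁻⁴)(-3.4)+(7.8 × 10⁻⁴)(+1.41) = 1.7 × 10⁻³ → stable
  245–251 m: −αΔT+βΔS = −(1.7 × 10⁻⁴)(+4.5)+(7.8 × 10⁻⁴)(-2.71) = -2.9 × 10⁻³ → UNSTABLE
  251–257 m: −αΔT+βΔS = −(1.7 × 10⁻⁴)(-5.1)+(7.8 × 10⁻⁴)(+1.92) = 2.4 × 10⁻³ → stable
The 245–251 m interval has Δρ < 0: lighter water underlies denser water.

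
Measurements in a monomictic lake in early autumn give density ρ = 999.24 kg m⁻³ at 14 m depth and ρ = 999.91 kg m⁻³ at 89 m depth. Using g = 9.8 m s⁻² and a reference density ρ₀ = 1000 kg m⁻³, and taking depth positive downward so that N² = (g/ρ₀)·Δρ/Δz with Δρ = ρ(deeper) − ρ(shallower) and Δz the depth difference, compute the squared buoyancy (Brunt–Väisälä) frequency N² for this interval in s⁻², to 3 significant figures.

8.75 × 10⁻⁵ s⁻²

Δρ = 999.91 − 999.24 = 0.67 kg m⁻³ over Δz = 89 − 14 = 75 m.
N² = (9.8/1000) × (0.67/75) = 8.7547 × 10⁻⁵ s⁻² ≈ 8.75 × 10⁻⁵ s⁻².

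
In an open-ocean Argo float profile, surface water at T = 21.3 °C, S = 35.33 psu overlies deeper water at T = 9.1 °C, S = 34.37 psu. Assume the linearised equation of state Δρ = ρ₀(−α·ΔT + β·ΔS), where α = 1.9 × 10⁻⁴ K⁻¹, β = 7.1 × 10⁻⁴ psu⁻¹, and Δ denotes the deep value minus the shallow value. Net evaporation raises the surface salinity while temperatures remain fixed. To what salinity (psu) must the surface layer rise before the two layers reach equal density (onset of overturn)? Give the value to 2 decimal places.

Neutral buoyancy requires −α(T_deep − T_surf) + β(S_deep − S_surf′) = 0.
S_surf′ = S_deep − (α/β)·ΔT = 34.37 − (1.9 × 10⁻⁴/7.1 × 10⁻⁴)·(-12.2) = 37.6348 psu.
Increase required: 37.6348 − 35.33 = 2.3048 psu.

37.63 psu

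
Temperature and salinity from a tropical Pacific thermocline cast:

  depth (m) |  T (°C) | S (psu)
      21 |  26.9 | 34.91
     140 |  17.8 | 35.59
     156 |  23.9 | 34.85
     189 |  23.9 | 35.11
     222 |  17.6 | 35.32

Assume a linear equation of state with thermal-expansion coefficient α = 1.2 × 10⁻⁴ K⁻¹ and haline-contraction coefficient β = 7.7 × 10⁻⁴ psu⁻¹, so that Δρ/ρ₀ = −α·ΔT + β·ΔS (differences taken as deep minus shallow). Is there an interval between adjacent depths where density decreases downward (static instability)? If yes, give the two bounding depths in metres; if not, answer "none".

140–156 m

Evaluate Δρ/ρ₀ = −αΔT + βΔS across each adjacent pair:
  21–140 m: −αΔT+βΔS = −(1.2 × 10⁻⁴)(-9.1)+(7.7 × 10⁻⁴)(+0.68) = 1.6 × 10⁻³ → stable
  140–156 m: −αΔT+βΔS = −(1.2 × 10⁻⁴)(+6.1)+(7.7 × 10⁻⁴)(-0.74) = -1.3 × 10⁻³ → UNSTABLE
  156–189 m: −αΔT+βΔS = −(1.2 × 10⁻⁴)(+0.0)+(7.7 × 10⁻⁴)(+0.26) = 2.0 × 10⁻⁴ → stable
  189–222 m: −αΔT+βΔS = −(1.2 × 10⁻⁴)(-6.3)+(7.7 × 10⁻⁴)(+0.21) = 9.2 × 10⁻⁴ → stable
The 140–156 m interval has Δρ < 0: lighter water underlies denser water.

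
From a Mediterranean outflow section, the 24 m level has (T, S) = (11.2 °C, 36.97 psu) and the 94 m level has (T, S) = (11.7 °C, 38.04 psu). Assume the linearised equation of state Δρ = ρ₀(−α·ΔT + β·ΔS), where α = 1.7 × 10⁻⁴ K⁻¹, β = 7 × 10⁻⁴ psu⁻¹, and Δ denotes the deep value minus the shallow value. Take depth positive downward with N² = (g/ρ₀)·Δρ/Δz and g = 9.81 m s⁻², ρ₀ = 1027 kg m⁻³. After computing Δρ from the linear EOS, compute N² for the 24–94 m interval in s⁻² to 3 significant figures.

9.31 × 10⁻⁵ s⁻²

ΔT = +0.5 K, ΔS = +1.07 psu (deep − shallow).
Δρ/ρ₀ = −αΔT + βΔS = -8.50 × 10⁻⁵ + 7.49 × 10⁻⁴ = 6.64 × 10⁻⁴, so Δρ ≈ 0.6819 kg m⁻³.
N² = (g/ρ₀)·Δρ/Δz = g·(Δρ/ρ₀)/Δz = 9.81 × 6.64 × 10⁻⁴ / 70 = 9.3055 × 10⁻⁵ s⁻² ≈ 9.31 × 10⁻⁵ s⁻².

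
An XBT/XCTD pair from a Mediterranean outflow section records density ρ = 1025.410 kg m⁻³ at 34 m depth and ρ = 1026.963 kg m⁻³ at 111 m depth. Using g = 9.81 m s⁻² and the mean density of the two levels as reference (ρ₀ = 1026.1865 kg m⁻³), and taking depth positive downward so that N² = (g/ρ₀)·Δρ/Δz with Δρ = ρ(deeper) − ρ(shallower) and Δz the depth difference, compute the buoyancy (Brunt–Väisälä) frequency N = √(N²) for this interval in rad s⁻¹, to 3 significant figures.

Δρ = 1026.963 − 1025.410 = 1.553 kg m⁻³ over Δz = 111 − 34 = 77 m.
N² = (9.81/1026.1865) × (1.553/77) = 1.9281 × 10⁻⁴ s⁻².
N = √(1.9281 × 10⁻⁴) = 0.013886 rad s⁻¹ ≈ 0.0139 rad s⁻¹.

0.0139 rad s⁻¹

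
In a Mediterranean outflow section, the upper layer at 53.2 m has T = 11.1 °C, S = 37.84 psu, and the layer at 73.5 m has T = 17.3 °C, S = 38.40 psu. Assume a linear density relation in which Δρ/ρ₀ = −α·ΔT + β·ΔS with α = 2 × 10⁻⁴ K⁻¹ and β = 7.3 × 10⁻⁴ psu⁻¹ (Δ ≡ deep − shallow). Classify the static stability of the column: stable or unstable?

unstable

ΔT = 17.3 − 11.1 = +6.2 K and ΔS = 38.40 − 37.84 = +0.56 psu (deep − shallow).
−αΔT = -1.24 × 10⁻³; βΔS = 4.088 × 10⁻⁴; sum Δρ/ρ₀ = -8.312 × 10⁻⁴.
Δρ/ρ₀ < 0, so Δρ < 0: deeper water is lighter → statically unstable; the column would overturn.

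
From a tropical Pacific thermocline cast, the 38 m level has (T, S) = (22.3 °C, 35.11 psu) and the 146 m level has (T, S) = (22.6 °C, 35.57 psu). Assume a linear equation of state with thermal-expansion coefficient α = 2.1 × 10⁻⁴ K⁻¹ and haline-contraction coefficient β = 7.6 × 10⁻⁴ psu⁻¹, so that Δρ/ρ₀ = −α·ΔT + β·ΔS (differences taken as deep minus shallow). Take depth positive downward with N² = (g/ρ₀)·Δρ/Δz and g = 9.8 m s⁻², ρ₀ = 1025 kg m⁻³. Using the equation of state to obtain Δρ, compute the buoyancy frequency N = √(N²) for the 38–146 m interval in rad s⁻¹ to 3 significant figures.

ΔT = +0.3 K, ΔS = +0.46 psu (deep − shallow).
Δρ/ρ₀ = −αΔT + βΔS = -6.30 × 10⁻⁵ + 3.496 × 10⁻⁴ = 2.866 × 10⁻⁴, so Δρ ≈ 0.2938 kg m⁻³.
N² = (g/ρ₀)·Δρ/Δz = g·(Δρ/ρ₀)/Δz = 9.8 × 2.866 × 10⁻⁴ / 108 = 2.6006 × 10⁻⁵ s⁻².
N = √(2.6006 × 10⁻⁵) = 5.0996 × 10⁻³ rad s⁻¹ ≈ 5.10 × 10⁻³ rad s⁻¹.

5.10 × 10⁻³ rad s⁻¹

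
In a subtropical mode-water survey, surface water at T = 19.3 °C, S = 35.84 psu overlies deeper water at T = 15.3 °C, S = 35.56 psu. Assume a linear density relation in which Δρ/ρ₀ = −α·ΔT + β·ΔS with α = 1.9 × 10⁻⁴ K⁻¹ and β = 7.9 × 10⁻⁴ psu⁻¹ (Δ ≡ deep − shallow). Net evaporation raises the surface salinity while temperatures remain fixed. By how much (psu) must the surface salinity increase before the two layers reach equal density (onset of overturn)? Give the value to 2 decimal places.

Neutral buoyancy requires −α(T_deep − T_surf) + β(S_deep − S_surf′) = 0.
S_surf′ = S_deep − (α/β)·ΔT = 35.56 − (1.9 × 10⁻⁴/7.9 × 10⁻⁴)·(-4.0) = 36.5220 psu.
Increase required: 36.5220 − 35.84 = 0.6820 psu.

0.68 psu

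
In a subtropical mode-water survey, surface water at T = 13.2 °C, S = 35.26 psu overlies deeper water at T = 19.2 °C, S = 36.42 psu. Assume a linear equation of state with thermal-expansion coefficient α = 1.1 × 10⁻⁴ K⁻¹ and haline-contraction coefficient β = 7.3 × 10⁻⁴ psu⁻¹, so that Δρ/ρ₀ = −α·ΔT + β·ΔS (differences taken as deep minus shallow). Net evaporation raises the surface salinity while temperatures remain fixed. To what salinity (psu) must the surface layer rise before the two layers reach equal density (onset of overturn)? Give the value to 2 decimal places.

Neutral buoyancy requires −α(T_deep − T_surf) + β(S_deep − S_surf′) = 0.
S_surf′ = S_deep − (α/β)·ΔT = 36.42 − (1.1 × 10⁻⁴/7.3 × 10⁻⁴)·(+6.0) = 35.5159 psu.
Increase required: 35.5159 − 35.26 = 0.2559 psu.

35.52 psu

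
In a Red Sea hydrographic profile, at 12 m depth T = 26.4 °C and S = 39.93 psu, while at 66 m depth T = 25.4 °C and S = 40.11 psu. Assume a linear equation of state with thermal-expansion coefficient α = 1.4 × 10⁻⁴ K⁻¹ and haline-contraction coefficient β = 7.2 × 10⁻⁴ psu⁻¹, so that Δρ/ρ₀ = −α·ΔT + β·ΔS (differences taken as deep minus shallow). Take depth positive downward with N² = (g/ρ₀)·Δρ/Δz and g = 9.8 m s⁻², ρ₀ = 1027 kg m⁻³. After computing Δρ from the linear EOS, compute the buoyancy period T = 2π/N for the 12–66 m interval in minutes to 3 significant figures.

ΔT = -1.0 K, ΔS = +0.18 psu (deep − shallow).
Δρ/ρ₀ = −αΔT + βΔS = 1.40 × 10⁻⁴ + 1.296 × 10⁻⁴ = 2.696 × 10⁻⁴, so Δρ ≈ 0.2769 kg m⁻³.
N² = (g/ρ₀)·Δρ/Δz = g·(Δρ/ρ₀)/Δz = 9.8 × 2.696 × 10⁻⁴ / 54 = 4.8927 × 10⁻⁵ s⁻².
N = √(4.8927 × 10⁻⁵) = 6.9948 × 10⁻³ rad s⁻¹ → T = 2π/N = 898.27 s = 14.971 min ≈ 15.0 min.

15.0 min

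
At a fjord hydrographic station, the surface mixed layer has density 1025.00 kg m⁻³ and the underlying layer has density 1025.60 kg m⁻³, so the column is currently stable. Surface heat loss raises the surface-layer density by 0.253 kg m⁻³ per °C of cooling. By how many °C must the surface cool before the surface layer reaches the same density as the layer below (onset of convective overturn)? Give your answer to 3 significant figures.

2.37 °C

Density deficit of the surface layer: 1025.60 − 1025.00 = 0.6 kg m⁻³.
Required change = 0.6 / 0.253 = 2.37 °C.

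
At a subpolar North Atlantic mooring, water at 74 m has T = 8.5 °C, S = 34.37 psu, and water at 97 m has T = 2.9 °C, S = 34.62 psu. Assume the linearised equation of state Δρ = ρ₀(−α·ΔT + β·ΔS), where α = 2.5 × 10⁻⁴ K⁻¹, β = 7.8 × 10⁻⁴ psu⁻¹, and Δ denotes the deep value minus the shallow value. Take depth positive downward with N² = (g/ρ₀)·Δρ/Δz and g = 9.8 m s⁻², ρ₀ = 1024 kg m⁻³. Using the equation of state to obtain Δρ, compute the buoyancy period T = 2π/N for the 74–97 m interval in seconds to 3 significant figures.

ΔT = -5.6 K, ΔS = +0.25 psu (deep − shallow).
Δρ/ρ₀ = −αΔT + βΔS = 1.40 × 10⁻³ + 1.95 × 10⁻⁴ = 1.595 × 10⁻³, so Δρ ≈ 1.633 kg m⁻³.
N² = (g/ρ₀)·Δρ/Δz = g·(Δρ/ρ₀)/Δz = 9.8 × 1.595 × 10⁻³ / 23 = 6.7961 × 10⁻⁴ s⁻².
N = √(6.7961 × 10⁻⁴) = 0.026069 rad s⁻¹ → T = 2π/N = 241.02 s ≈ 241 s.

241 s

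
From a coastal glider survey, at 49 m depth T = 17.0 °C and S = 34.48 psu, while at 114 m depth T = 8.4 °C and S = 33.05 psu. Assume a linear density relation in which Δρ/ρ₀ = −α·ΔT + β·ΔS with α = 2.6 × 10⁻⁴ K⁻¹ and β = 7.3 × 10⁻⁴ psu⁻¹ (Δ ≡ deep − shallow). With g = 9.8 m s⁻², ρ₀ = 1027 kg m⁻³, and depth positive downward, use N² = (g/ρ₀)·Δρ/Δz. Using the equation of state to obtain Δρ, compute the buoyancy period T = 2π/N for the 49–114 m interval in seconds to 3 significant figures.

ΔT = -8.6 K, ΔS = -1.43 psu (deep − shallow).
Δρ/ρ₀ = −αΔT + βΔS = 2.236 × 10⁻³ − 1.0439 × 10⁻³ = 1.1921 × 10⁻³, so Δρ ≈ 1.224 kg m⁻³.
N² = (g/ρ₀)·Δρ/Δz = g·(Δρ/ρ₀)/Δz = 9.8 × 1.1921 × 10⁻³ / 65 = 1.7973 × 10⁻⁴ s⁻².
N = √(1.7973 × 10⁻⁴) = 0.013406 rad s⁻¹ → T = 2π/N = 468.68 s ≈ 469 s.

469 s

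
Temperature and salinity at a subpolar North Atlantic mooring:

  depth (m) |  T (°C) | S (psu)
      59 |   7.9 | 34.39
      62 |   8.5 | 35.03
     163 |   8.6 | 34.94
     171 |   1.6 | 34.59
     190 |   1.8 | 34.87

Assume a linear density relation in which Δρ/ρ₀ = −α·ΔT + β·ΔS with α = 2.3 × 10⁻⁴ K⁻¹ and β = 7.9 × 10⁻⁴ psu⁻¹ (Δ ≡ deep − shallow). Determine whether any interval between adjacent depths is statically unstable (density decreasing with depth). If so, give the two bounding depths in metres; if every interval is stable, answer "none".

62–163 m

Evaluate Δρ/ρ₀ = −αΔT + βΔS across each adjacent pair:
  59–62 m: −αΔT+βΔS = −(2.3 × 10⁻⁴)(+0.6)+(7.9 × 10⁻⁴)(+0.64) = 3.7 × 10⁻⁴ → stable
  62–163 m: −αΔT+βΔS = −(2.3 × 10⁻⁴)(+0.1)+(7.9 × 10⁻⁴)(-0.09) = -9.4 × 10⁻⁵ → UNSTABLE
  163–171 m: −αΔT+βΔS = −(2.3 × 10⁻⁴)(-7.0)+(7.9 × 10⁻⁴)(-0.35) = 1.3 × 10⁻³ → stable
  171–190 m: −αΔT+βΔS = −(2.3 × 10⁻⁴)(+0.2)+(7.9 × 10⁻⁴)(+0.28) = 1.8 × 10⁻⁴ → stable
The 62–163 m interval has Δρ < 0: lighter water underlies denser water.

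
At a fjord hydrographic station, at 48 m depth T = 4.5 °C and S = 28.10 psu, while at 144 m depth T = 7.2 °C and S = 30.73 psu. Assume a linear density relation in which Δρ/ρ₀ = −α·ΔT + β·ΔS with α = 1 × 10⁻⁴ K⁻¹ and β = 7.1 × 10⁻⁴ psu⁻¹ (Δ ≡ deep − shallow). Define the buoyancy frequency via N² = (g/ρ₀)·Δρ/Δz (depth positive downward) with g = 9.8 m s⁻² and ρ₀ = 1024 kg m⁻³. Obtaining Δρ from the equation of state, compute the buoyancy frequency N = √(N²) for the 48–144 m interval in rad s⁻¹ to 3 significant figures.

0.0128 rad s⁻¹

ΔT = +2.7 K, ΔS = +2.63 psu (deep − shallow).
Δρ/ρ₀ = −αΔT + βΔS = -2.70 × 10⁻⁴ + 1.8673 × 10⁻³ = 1.5973 × 10⁻³, so Δρ ≈ 1.636 kg m⁻³.
N² = (g/ρ₀)·Δρ/Δz = g·(Δρ/ρ₀)/Δz = 9.8 × 1.5973 × 10⁻³ / 96 = 1.6306 × 10⁻⁴ s⁻².
N = √(1.6306 × 10⁻⁴) = 0.012769 rad s⁻¹ ≈ 0.0128 rad s⁻¹.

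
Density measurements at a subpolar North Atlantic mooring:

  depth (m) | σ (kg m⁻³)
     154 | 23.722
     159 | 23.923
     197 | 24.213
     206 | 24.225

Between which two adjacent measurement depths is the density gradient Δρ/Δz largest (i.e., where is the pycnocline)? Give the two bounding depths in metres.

Compute the density gradient over each adjacent pair:
  154–159 m: Δρ/Δz = 0.201/5 = 0.040 kg m⁻⁴
  159–197 m: Δρ/Δz = 0.290/38 = 7.6 × 10⁻³ kg m⁻⁴
  197–206 m: Δρ/Δz = 0.012/9 = 1.3 × 10⁻³ kg m⁻⁴
The largest gradient is in the 154–159 m interval — the pycnocline.

154–159 m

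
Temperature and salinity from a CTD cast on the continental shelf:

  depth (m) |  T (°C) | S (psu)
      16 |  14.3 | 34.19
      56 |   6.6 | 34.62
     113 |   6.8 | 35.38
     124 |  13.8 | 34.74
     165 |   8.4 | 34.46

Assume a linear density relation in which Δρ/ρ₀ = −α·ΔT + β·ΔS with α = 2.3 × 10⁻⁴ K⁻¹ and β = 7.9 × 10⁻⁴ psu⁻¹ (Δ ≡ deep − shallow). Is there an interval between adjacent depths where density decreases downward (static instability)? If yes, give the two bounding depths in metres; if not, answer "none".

Evaluate Δρ/ρ₀ = −αΔT + βΔS across each adjacent pair:
  16–56 m: −αΔT+βΔS = −(2.3 × 10⁻⁴)(-7.7)+(7.9 × 10⁻⁴)(+0.43) = 2.1 × 10⁻³ → stable
  56–113 m: −αΔT+βΔS = −(2.3 × 10⁻⁴)(+0.2)+(7.9 × 10⁻⁴)(+0.76) = 5.5 × 10⁻⁴ → stable
  113–124 m: −αΔT+βΔS = −(2.3 × 10⁻⁴)(+7.0)+(7.9 × 10⁻⁴)(-0.64) = -2.1 × 10⁻³ → UNSTABLE
  124–165 m: −αΔT+βΔS = −(2.3 × 10⁻⁴)(-5.4)+(7.9 × 10⁻⁴)(-0.28) = 1.0 × 10⁻³ → stable
The 113–124 m interval has Δρ < 0: lighter water underlies denser water.

113–124 m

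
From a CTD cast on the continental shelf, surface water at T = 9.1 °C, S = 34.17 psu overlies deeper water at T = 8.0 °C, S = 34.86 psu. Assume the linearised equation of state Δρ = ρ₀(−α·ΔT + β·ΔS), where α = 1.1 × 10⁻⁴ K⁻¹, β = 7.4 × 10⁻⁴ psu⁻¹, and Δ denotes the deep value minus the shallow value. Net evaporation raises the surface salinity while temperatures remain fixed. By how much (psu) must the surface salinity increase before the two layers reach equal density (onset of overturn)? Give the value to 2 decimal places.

0.85 psu

Neutral buoyancy requires −α(T_deep − T_surf) + β(S_deep − S_surf′) = 0.
S_surf′ = S_deep − (α/β)·ΔT = 34.86 − (1.1 × 10⁻⁴/7.4 × 10⁻⁴)·(-1.1) = 35.0235 psu.
Increase required: 35.0235 − 34.17 = 0.8535 psu.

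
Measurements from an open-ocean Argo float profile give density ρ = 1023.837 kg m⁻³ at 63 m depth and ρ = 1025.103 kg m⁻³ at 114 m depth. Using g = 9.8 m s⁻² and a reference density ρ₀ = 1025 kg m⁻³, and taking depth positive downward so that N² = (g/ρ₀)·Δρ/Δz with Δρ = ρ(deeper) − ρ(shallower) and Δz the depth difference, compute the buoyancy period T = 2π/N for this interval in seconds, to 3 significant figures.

Δρ = 1025.103 − 1023.837 = 1.266 kg m⁻³ over Δz = 114 − 63 = 51 m.
N² = (9.8/1025) × (1.266/51) = 2.3734 × 10⁻⁴ s⁻².
N = √(2.3734 × 10⁻⁴) = 0.015406 rad s⁻¹, so T = 2π/N = 407.84 s ≈ 408 s.
Since Δρ > 0 the layer is stably stratified.

408 s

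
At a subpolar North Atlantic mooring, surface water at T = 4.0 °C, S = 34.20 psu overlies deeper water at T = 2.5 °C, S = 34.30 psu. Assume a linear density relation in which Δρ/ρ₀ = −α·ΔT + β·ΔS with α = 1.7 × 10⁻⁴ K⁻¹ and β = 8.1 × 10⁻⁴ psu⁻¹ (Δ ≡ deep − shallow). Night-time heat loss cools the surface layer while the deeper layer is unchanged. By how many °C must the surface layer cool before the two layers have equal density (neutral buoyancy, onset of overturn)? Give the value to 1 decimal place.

2.0 °C

Neutral buoyancy requires Δρ = 0, i.e. −α(T_deep − T_surf′) + β(S_deep − S_surf) = 0.
T_surf′ = T_deep − (β/α)·ΔS = 2.5 − (8.1 × 10⁻⁴/1.7 × 10⁻⁴)·(+0.10) = 2.024 °C.
Cooling required: 4.0 − (2.024) = 1.976 °C.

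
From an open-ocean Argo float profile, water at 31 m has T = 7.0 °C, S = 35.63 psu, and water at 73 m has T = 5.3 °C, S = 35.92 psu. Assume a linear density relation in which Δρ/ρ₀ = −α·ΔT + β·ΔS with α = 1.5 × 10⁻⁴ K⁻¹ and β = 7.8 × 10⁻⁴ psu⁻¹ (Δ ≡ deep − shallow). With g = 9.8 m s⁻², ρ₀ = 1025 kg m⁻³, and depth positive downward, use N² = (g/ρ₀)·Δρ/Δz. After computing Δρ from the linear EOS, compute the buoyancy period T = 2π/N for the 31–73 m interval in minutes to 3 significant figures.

ΔT = -1.7 K, ΔS = +0.29 psu (deep − shallow).
Δρ/ρ₀ = −αΔT + βΔS = 2.55 × 10⁻⁴ + 2.262 × 10⁻⁴ = 4.812 × 10⁻⁴, so Δρ ≈ 0.4932 kg m⁻³.
N² = (g/ρ₀)·Δρ/Δz = g·(Δρ/ρ₀)/Δz = 9.8 × 4.812 × 10⁻⁴ / 42 = 1.1228 × 10⁻⁴ s⁻².
N = √(1.1228 × 10⁻⁴) = 0.010596 rad s⁻¹ → T = 2π/N = 592.98 s = 9.8830 min ≈ 9.88 min.

9.88 min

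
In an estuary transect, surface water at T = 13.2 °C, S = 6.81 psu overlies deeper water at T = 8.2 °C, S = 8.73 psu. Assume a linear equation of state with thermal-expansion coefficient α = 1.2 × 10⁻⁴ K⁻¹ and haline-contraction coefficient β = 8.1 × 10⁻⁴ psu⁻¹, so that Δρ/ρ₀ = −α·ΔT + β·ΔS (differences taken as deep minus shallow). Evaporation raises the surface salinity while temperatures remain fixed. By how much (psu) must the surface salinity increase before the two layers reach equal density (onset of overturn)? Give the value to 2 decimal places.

2.66 psu

Neutral buoyancy requires −α(T_deep − T_surf) + β(S_deep − S_surf′) = 0.
S_surf′ = S_deep − (α/β)·ΔT = 8.73 − (1.2 × 10⁻⁴/8.1 × 10⁻⁴)·(-5.0) = 9.4707 psu.
Increase required: 9.4707 − 6.81 = 2.6607 psu.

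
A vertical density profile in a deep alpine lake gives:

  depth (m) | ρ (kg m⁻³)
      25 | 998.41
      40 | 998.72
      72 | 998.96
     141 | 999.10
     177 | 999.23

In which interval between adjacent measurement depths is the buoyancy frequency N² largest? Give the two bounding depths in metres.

25–40 m

Compute the density gradient over each adjacent pair:
  25–40 m: Δρ/Δz = 0.31/15 = 0.021 kg m⁻⁴
  40–72 m: Δρ/Δz = 0.24/32 = 7.5 × 10⁻³ kg m⁻⁴
  72–141 m: Δρ/Δz = 0.14/69 = 2.0 × 10⁻³ kg m⁻⁴
  141–177 m: Δρ/Δz = 0.13/36 = 3.6 × 10⁻³ kg m⁻⁴
The largest gradient is in the 25–40 m interval — the pycnocline.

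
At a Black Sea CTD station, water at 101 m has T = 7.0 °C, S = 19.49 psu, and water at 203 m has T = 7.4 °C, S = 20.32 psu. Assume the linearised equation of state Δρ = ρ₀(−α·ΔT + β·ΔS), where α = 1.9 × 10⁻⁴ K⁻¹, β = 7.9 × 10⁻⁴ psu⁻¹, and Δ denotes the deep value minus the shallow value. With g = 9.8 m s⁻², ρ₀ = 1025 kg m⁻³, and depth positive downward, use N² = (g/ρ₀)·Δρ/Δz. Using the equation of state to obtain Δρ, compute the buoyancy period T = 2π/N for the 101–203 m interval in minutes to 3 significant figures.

14.0 min

ΔT = +0.4 K, ΔS = +0.83 psu (deep − shallow).
Δρ/ρ₀ = −αΔT + βΔS = -7.60 × 10⁻⁵ + 6.557 × 10⁻⁴ = 5.797 × 10⁻⁴, so Δρ ≈ 0.5942 kg m⁻³.
N² = (g/ρ₀)·Δρ/Δz = g·(Δρ/ρ₀)/Δz = 9.8 × 5.797 × 10⁻⁴ / 102 = 5.5697 × 10⁻⁵ s⁻².
N = √(5.5697 × 10⁻⁵) = 7.4630 × 10⁻³ rad s⁻¹ → T = 2π/N = 841.91 s = 14.032 min ≈ 14.0 min.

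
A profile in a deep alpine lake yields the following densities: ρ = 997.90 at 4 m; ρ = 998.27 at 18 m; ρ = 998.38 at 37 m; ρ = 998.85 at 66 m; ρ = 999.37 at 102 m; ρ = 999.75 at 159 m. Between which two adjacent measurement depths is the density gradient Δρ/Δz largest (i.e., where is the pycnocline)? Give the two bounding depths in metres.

4–18 m

Compute the density gradient over each adjacent pair:
  4–18 m: Δρ/Δz = 0.37/14 = 0.026 kg m⁻⁴
  18–37 m: Δρ/Δz = 0.11/19 = 5.8 × 10⁻³ kg m⁻⁴
  37–66 m: Δρ/Δz = 0.47/29 = 0.016 kg m⁻⁴
  66–102 m: Δρ/Δz = 0.52/36 = 0.014 kg m⁻⁴
  102–159 m: Δρ/Δz = 0.38/57 = 6.7 × 10⁻³ kg m⁻⁴
The largest gradient is in the 4–18 m interval — the pycnocline.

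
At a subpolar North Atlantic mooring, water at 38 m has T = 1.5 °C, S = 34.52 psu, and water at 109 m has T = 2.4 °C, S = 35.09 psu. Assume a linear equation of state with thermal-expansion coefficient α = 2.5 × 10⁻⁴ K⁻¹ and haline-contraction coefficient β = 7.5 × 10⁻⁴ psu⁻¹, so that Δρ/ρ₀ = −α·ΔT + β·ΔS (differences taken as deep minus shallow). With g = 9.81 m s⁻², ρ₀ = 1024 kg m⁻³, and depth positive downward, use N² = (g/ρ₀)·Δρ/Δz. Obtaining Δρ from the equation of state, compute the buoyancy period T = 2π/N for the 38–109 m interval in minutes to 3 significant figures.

ΔT = +0.9 K, ΔS = +0.57 psu (deep − shallow).
Δρ/ρ₀ = −αΔT + βΔS = -2.25 × 10⁻⁴ + 4.275 × 10⁻⁴ = 2.025 × 10⁻⁴, so Δρ ≈ 0.2074 kg m⁻³.
N² = (g/ρ₀)·Δρ/Δz = g·(Δρ/ρ₀)/Δz = 9.81 × 2.025 × 10⁻⁴ / 71 = 2.7979 × 10⁻⁵ s⁻².
N = √(2.7979 × 10⁻⁵) = 5.2895 × 10⁻³ rad s⁻¹ → T = 2π/N = 1.1879 × 10³ s = 19.798 min ≈ 19.8 min.

19.8 min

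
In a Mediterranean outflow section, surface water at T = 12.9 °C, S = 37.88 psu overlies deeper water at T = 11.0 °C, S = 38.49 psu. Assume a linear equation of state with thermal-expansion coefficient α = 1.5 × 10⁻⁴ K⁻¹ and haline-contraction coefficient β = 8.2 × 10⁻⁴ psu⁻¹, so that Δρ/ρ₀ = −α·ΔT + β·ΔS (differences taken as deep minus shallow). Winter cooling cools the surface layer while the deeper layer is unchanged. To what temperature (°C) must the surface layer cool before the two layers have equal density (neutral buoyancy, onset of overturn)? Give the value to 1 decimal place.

7.7 °C

Neutral buoyancy requires Δρ = 0, i.e. −α(T_deep − T_surf′) + β(S_deep − S_surf) = 0.
T_surf′ = T_deep − (β/α)·ΔS = 11.0 − (8.2 × 10⁻⁴/1.5 × 10⁻⁴)·(+0.61) = 7.665 °C.
Cooling required: 12.9 − (7.665) = 5.235 °C.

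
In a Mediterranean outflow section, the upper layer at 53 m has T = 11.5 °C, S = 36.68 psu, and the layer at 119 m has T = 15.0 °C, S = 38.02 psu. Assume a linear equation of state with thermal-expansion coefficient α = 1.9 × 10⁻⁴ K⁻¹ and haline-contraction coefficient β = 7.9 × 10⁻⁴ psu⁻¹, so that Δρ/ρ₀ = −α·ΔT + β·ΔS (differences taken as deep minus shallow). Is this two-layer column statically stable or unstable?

ΔT = 15.0 − 11.5 = +3.5 K and ΔS = 38.02 − 36.68 = +1.34 psu (deep − shallow).
−αΔT = -6.65 × 10⁻⁴; βΔS = 1.0586 × 10⁻³; sum Δρ/ρ₀ = 3.936 × 10⁻⁴.
Δρ/ρ₀ > 0, so Δρ > 0: deeper water is denser → statically stable.

stable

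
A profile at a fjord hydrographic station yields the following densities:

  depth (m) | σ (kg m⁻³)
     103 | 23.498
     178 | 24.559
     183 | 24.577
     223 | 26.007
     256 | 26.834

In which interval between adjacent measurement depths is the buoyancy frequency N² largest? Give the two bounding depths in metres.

Compute the density gradient over each adjacent pair:
  103–178 m: Δρ/Δz = 1.061/75 = 0.014 kg m⁻⁴
  178–183 m: Δρ/Δz = 0.018/5 = 3.6 × 10⁻³ kg m⁻⁴
  183–223 m: Δρ/Δz = 1.430/40 = 0.036 kg m⁻⁴
  223–256 m: Δρ/Δz = 0.827/33 = 0.025 kg m⁻⁴
The largest gradient is in the 183–223 m interval — the pycnocline.

183–223 m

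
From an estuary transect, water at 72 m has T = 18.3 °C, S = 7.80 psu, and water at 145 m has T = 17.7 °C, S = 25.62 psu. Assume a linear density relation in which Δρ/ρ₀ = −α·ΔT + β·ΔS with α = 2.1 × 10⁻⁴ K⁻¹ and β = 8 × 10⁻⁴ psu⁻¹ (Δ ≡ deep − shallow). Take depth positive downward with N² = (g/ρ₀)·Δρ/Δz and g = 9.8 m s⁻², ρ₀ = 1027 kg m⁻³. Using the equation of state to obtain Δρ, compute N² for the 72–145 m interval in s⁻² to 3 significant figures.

1.93 × 10⁻³ s⁻²

ΔT = -0.6 K, ΔS = +17.82 psu (deep − shallow).
Δρ/ρ₀ = −αΔT + βΔS = 1.26 × 10⁻⁴ + 0.014256 = 0.014382, so Δρ ≈ 14.77 kg m⁻³.
N² = (g/ρ₀)·Δρ/Δz = g·(Δρ/ρ₀)/Δz = 9.8 × 0.014382 / 73 = 1.9307 × 10⁻³ s⁻² ≈ 1.93 × 10⁻³ s⁻².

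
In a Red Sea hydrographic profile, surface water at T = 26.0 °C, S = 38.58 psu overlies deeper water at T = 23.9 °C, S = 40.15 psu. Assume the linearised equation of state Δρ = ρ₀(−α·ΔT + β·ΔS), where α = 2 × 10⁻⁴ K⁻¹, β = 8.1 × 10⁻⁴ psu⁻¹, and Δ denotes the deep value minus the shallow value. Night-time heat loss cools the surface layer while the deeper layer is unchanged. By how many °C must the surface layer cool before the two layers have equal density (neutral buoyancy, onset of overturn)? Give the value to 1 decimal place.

8.5 °C

Neutral buoyancy requires Δρ = 0, i.e. −α(T_deep − T_surf′) + β(S_deep − S_surf) = 0.
T_surf′ = T_deep − (β/α)·ΔS = 23.9 − (8.1 × 10⁻⁴/2 × 10⁻⁴)·(+1.57) = 17.541 °C.
Cooling required: 26.0 − (17.541) = 8.459 °C.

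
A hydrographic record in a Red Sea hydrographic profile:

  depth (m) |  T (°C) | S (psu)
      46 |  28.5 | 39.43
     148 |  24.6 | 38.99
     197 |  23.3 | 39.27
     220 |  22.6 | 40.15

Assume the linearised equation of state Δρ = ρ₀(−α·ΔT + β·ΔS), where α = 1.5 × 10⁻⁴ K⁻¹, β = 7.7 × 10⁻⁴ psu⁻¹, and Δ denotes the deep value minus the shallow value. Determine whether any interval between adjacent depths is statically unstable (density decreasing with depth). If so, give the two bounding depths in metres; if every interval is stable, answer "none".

none

Evaluate Δρ/ρ₀ = −αΔT + βΔS across each adjacent pair:
  46–148 m: −αΔT+βΔS = −(1.5 × 10⁻⁴)(-3.9)+(7.7 × 10⁻⁴)(-0.44) = 2.5 × 10⁻⁴ → stable
  148–197 m: −αΔT+βΔS = −(1.5 × 10⁻⁴)(-1.3)+(7.7 × 10⁻⁴)(+0.28) = 4.1 × 10⁻⁴ → stable
  197–220 m: −αΔT+βΔS = −(1.5 × 10⁻⁴)(-0.7)+(7.7 × 10⁻⁴)(+0.88) = 7.8 × 10⁻⁴ → stable
Every interval has Δρ > 0: the column is stably stratified throughout.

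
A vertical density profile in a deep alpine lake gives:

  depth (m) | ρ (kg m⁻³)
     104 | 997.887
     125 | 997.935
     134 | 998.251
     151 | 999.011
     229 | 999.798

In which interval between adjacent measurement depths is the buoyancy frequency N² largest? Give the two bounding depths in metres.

134–151 m

Compute the density gradient over each adjacent pair:
  104–125 m: Δρ/Δz = 0.048/21 = 2.3 × 10⁻³ kg m⁻⁴
  125–134 m: Δρ/Δz = 0.316/9 = 0.035 kg m⁻⁴
  134–151 m: Δρ/Δz = 0.760/17 = 0.045 kg m⁻⁴
  151–229 m: Δρ/Δz = 0.787/78 = 0.010 kg m⁻⁴
The largest gradient is in the 134–151 m interval — the pycnocline.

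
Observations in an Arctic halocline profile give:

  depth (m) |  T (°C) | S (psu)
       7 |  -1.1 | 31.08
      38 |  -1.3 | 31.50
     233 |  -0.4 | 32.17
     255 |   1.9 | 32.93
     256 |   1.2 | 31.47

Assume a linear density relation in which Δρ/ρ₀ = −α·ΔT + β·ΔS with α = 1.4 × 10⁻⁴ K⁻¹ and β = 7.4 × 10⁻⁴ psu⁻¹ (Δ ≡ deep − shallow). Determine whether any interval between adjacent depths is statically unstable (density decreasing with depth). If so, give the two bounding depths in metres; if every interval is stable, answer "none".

255–256 m

Evaluate Δρ/ρ₀ = −αΔT + βΔS across each adjacent pair:
  7–38 m: −αΔT+βΔS = −(1.4 × 10⁻⁴)(-0.2)+(7.4 × 10⁻⁴)(+0.42) = 3.4 × 10⁻⁴ → stable
  38–233 m: −αΔT+βΔS = −(1.4 × 10⁻⁴)(+0.9)+(7.4 × 10⁻⁴)(+0.67) = 3.7 × 10⁻⁴ → stable
  233–255 m: −αΔT+βΔS = −(1.4 × 10⁻⁴)(+2.3)+(7.4 × 10⁻⁴)(+0.76) = 2.4 × 10⁻⁴ → stable
  255–256 m: −αΔT+βΔS = −(1.4 × 10⁻⁴)(-0.7)+(7.4 × 10⁻⁴)(-1.46) = -9.8 × 10⁻⁴ → UNSTABLE
The 255–256 m interval has Δρ < 0: lighter water underlies denser water.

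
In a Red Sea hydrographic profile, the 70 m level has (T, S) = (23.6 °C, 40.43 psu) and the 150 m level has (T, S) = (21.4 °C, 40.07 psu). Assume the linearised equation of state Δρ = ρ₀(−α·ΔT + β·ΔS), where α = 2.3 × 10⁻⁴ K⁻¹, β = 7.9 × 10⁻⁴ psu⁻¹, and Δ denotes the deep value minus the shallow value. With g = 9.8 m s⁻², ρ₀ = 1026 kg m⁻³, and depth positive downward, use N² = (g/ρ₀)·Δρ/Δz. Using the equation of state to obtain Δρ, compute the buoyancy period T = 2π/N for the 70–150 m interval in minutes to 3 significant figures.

ΔT = -2.2 K, ΔS = -0.36 psu (deep − shallow).
Δρ/ρ₀ = −αΔT + βΔS = 5.06 × 10⁻⁴ − 2.844 × 10⁻⁴ = 2.216 × 10⁻⁴, so Δρ ≈ 0.2274 kg m⁻³.
N² = (g/ρ₀)·Δρ/Δz = g·(Δρ/ρ₀)/Δz = 9.8 × 2.216 × 10⁻⁴ / 80 = 2.7146 × 10⁻⁵ s⁻².
N = √(2.7146 × 10⁻⁵) = 5.2102 × 10⁻³ rad s⁻¹ → T = 2π/N = 1.2059 × 10³ s = 20.098 min ≈ 20.1 min.

20.1 min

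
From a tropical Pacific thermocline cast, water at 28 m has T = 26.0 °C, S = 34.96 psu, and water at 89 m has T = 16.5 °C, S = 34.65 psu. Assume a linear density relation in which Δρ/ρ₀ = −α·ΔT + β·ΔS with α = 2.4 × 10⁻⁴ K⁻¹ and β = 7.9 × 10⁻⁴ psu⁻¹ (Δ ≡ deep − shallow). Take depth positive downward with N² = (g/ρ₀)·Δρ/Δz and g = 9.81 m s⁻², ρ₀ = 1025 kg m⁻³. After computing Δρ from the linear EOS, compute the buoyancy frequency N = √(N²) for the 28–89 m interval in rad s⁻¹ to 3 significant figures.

0.0181 rad s⁻¹

ΔT = -9.5 K, ΔS = -0.31 psu (deep − shallow).
Δρ/ρ₀ = −αΔT + βΔS = 2.28 × 10⁻³ − 2.449 × 10⁻⁴ = 2.0351 × 10⁻³, so Δρ ≈ 2.086 kg m⁻³.
N² = (g/ρ₀)·Δρ/Δz = g·(Δρ/ρ₀)/Δz = 9.81 × 2.0351 × 10⁻³ / 61 = 3.2728 × 10⁻⁴ s⁻².
N = √(3.2728 × 10⁻⁴) = 0.018091 rad s⁻¹ ≈ 0.0181 rad s⁻¹.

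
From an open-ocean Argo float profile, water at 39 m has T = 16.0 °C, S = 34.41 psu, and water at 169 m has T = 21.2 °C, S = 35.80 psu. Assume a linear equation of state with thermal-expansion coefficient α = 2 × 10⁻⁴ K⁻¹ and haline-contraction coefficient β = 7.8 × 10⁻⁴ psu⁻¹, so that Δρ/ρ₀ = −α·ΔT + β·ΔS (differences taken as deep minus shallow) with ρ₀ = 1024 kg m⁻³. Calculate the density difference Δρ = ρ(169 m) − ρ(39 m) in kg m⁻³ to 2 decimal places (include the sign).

+0.05 kg m⁻³

ΔT = +5.2 K, ΔS = +1.39 psu (deep − shallow).
Δρ/ρ₀ = −(2 × 10⁻⁴)(+5.2) + (7.8 × 10⁻⁴)(+1.39) = 4.42 × 10⁻⁵.
Δρ = 1024 × (4.42 × 10⁻⁵) = +0.05 kg m⁻³.
Positive Δρ: denser below, stable.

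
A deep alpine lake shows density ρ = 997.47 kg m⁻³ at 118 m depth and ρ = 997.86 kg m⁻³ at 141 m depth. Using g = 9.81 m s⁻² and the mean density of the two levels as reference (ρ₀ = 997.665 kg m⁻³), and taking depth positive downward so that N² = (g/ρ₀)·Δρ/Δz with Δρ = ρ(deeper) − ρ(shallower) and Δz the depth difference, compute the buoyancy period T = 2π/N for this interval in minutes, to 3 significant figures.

8.11 min

Δρ = 997.86 − 997.47 = 0.39 kg m⁻³ over Δz = 141 − 118 = 23 m.
N² = (9.81/997.665) × (0.39/23) = 1.6673 × 10⁻⁴ s⁻².
N = √(1.6673 × 10⁻⁴) = 0.012912 rad s⁻¹, so T = 2π/N = 486.62 s = 8.1103 min ≈ 8.11 min.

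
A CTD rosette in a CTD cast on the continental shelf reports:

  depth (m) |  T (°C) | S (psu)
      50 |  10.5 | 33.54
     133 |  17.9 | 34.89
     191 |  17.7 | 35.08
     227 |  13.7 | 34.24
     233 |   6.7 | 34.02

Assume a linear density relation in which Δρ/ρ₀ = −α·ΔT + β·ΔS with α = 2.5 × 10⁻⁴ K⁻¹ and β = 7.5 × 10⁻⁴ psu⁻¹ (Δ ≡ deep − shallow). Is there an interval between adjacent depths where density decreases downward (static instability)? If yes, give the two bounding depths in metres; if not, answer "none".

Evaluate Δρ/ρ₀ = −αΔT + βΔS across each adjacent pair:
  50–133 m: −αΔT+βΔS = −(2.5 × 10⁻⁴)(+7.4)+(7.5 × 10⁻⁴)(+1.35) = -8.4 × 10⁻⁴ → UNSTABLE
  133–191 m: −αΔT+βΔS = −(2.5 × 10⁻⁴)(-0.2)+(7.5 × 10⁻⁴)(+0.19) = 1.9 × 10⁻⁴ → stable
  191–227 m: −αΔT+βΔS = −(2.5 × 10⁻⁴)(-4.0)+(7.5 × 10⁻⁴)(-0.84) = 3.7 × 10⁻⁴ → stable
  227–233 m: −αΔT+βΔS = −(2.5 × 10⁻⁴)(-7.0)+(7.5 × 10⁻⁴)(-0.22) = 1.6 × 10⁻³ → stable
The 50–133 m interval has Δρ < 0: lighter water underlies denser water.

50–133 m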